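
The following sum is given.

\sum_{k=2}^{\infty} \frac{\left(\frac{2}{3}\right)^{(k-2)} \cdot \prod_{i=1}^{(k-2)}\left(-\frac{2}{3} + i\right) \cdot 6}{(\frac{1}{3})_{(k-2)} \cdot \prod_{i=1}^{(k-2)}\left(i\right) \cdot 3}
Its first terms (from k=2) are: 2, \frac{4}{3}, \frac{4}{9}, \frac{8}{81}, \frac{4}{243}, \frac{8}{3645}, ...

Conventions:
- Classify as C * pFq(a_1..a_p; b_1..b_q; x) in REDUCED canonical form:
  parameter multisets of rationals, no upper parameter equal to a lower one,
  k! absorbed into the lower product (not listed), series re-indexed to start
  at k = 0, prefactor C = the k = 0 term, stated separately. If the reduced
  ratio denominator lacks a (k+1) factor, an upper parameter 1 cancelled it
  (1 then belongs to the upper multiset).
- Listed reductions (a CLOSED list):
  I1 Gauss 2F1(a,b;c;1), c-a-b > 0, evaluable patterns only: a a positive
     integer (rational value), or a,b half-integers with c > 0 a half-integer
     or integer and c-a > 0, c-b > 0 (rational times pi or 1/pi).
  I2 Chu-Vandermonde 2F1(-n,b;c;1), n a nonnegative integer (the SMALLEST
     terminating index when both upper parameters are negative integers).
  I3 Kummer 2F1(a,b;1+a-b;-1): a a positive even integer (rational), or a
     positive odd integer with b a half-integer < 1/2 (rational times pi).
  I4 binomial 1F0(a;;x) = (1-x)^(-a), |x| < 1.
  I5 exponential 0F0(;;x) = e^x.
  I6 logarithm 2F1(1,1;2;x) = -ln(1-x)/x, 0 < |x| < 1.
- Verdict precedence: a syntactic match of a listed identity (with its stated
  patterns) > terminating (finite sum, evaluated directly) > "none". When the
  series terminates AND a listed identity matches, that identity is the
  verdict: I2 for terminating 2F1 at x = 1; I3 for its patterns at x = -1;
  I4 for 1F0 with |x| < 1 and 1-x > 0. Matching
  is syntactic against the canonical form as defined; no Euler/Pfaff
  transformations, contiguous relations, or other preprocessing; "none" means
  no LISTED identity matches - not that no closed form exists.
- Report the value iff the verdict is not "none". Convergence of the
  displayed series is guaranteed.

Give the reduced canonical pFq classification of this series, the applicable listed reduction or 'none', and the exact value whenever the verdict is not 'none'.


Classification (C = 2): 0F0 with upper {-}, lower {-}, argument x = \frac{2}{3}. Verdict (x = \frac{2}{3}): the exponential series (I5) applies (the 0F0 exponential series at x = \frac{2}{3}). Exact value: 2 \cdot e^{\frac{2}{3}}.

The tell: x = \frac{2}{3} and the running product (C = 2) telescopes to a rising factorial.
Adjacent-term ratio: r(k) = \frac{2}{3} * 1 / [(k+1)] ; factor over Q: parameters, x = \frac{2}{3}, and C = 2.


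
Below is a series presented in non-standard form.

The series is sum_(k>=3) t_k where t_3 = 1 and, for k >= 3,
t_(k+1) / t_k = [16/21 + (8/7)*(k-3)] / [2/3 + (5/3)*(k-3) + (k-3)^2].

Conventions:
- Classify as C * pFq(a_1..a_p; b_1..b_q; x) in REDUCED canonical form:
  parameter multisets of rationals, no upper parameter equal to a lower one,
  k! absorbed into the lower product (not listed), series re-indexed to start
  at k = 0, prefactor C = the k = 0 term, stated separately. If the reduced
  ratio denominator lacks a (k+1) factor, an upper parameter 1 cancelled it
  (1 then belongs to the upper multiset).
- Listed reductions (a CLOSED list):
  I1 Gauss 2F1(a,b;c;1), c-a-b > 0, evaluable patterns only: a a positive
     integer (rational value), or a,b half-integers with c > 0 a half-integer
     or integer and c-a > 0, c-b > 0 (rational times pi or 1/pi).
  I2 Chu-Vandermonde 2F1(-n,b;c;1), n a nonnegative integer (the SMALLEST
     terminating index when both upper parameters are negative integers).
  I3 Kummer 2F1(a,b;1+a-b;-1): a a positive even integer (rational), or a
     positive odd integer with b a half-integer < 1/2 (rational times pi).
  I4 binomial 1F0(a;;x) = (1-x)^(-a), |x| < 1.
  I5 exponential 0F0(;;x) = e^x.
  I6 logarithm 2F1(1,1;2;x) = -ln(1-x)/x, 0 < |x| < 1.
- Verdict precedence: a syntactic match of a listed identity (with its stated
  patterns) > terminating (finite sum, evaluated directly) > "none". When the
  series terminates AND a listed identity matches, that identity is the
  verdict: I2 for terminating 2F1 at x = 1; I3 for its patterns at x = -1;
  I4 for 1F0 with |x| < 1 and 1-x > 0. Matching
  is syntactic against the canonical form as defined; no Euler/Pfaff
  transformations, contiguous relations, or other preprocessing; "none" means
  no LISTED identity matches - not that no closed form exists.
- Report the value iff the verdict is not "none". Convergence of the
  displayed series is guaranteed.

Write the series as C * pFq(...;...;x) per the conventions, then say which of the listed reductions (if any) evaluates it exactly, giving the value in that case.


Key observation: x = (8/7) and roots of the ratio polynomials (C = 1) are the negated parameters.
Adjacent-term ratio: r(k) = (8/7) * 1 / [(k+1)] - rational in k, leading ratio (8/7); with t_0 = 1, classification follows.

Prefactor 1, argument 8/7: 0F0 with upper {-} over lower {-}. Verdict: the exponential series (I5) matches (the 0F0 exponential series at x = 8/7). Value: e^(8/7).


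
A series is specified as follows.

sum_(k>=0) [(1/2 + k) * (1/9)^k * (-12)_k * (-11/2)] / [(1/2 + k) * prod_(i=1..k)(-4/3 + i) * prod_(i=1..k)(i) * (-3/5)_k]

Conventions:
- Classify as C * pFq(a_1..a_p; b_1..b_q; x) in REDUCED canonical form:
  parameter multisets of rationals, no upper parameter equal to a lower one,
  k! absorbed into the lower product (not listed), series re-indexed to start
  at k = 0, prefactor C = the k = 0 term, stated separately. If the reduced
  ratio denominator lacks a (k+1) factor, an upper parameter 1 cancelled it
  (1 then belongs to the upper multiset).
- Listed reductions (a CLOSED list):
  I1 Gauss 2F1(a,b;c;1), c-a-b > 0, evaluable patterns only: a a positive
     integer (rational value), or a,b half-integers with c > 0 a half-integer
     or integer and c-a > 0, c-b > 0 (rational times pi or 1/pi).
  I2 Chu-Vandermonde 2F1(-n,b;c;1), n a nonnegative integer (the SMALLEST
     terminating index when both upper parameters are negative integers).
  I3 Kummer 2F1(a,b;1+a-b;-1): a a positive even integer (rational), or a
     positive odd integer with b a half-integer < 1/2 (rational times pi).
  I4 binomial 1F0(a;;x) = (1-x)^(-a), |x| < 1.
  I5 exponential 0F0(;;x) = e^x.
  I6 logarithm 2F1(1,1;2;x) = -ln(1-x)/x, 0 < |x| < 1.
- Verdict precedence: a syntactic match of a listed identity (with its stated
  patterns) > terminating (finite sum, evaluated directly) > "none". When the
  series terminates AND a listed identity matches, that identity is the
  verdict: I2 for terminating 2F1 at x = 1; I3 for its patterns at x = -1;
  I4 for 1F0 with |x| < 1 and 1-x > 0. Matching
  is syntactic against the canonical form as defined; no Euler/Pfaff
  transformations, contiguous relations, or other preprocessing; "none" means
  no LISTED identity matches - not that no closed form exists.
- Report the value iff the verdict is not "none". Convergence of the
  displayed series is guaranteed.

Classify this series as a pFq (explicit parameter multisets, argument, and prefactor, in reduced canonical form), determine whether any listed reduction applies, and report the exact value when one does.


x = 1/9 here; the reduced form reads 1F2, upper {-12}, lower {-3/5, -1/3}, C = -11/2. Verdict: terminating (-12 upstairs). 13 nonzero terms in all; added directly. Sum: -13087953779136463863948128212841/326896536587596295423228116992.

The tell: x = (1/9) and the product of the first k integers (prefactor -11/2) is k!.
Ratio: r(k) = (1/9) * (k-12) / [(k-3/5) (k-1/3) (k+1)] - rational in k, leading ratio (1/9); with t_0 = -11/2, classification follows.


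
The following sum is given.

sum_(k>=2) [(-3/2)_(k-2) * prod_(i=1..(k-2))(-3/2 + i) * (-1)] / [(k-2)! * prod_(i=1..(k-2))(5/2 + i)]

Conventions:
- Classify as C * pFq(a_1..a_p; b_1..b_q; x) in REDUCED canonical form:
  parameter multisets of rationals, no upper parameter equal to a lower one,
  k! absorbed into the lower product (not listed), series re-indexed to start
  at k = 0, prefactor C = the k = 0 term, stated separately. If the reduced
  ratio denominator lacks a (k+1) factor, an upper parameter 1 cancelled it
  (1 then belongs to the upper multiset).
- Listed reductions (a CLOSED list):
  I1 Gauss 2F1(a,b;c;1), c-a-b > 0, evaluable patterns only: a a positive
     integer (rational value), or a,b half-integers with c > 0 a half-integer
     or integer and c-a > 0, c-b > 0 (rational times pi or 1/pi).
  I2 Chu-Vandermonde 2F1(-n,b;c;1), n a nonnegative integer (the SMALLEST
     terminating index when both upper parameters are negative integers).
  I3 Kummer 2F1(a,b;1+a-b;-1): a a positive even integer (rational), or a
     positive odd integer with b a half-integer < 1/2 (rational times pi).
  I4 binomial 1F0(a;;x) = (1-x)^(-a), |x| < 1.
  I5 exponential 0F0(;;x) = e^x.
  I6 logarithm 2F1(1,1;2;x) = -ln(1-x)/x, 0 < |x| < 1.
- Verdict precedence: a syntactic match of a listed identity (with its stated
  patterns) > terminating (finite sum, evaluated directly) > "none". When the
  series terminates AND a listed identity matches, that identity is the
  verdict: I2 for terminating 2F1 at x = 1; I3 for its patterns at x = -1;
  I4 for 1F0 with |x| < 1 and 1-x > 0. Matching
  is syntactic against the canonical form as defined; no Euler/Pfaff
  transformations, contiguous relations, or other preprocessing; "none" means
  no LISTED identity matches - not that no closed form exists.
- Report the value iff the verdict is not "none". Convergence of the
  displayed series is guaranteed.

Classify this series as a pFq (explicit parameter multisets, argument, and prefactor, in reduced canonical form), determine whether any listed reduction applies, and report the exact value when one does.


Canonical form: C = -1 times 2F1 with upper {-3/2, -1/2}, lower {7/2}, x = 1. Verdict: Gauss's theorem I1 (half-integer case) applies (x = 1; upper {-3/2, -1/2} half-integers, c = 7/2 in the evaluable pattern). Sum: (-1575/4096) * pi.

The tell: from the first term -1: the lower running product (prefactor -1) is a rising factorial.
Term ratio: r(k) = 1 * (k-3/2) (k-1/2) / [(k+7/2) (k+1)] - poly over poly, x = 1 from leading terms; C = -1 at k = 0.


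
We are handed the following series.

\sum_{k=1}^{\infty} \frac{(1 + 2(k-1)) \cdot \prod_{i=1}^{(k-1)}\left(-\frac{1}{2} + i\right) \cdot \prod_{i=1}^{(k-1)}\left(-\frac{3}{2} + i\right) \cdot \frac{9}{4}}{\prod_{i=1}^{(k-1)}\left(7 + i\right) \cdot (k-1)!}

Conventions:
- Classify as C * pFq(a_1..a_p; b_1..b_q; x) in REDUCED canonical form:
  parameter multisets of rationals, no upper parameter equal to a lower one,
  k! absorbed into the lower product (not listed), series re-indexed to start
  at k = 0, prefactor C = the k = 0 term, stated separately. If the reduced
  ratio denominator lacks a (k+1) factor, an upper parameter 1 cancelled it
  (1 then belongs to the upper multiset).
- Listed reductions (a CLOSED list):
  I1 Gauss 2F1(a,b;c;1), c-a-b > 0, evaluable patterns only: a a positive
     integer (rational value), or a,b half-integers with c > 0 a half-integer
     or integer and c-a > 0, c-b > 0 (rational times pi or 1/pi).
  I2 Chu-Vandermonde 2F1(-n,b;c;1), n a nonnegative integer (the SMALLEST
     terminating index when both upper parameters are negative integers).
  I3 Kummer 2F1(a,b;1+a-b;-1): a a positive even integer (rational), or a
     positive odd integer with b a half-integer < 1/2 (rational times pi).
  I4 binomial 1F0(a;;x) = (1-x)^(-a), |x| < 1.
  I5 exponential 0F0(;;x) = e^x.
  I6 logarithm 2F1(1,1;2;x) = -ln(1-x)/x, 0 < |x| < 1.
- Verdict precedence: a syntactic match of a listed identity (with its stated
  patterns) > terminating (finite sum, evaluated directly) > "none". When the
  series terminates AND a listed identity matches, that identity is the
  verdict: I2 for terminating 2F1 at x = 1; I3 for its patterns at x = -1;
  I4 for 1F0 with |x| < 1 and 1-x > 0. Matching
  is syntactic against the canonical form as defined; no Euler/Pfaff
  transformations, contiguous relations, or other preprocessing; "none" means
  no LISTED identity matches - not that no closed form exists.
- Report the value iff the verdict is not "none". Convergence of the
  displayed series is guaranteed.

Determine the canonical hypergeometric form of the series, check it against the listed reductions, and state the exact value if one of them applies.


At argument 1: a 2F1 with upper {-\frac{1}{2}, \frac{3}{2}}, lower {8}, scaled by C = \frac{9}{4}. Verdict: Gauss (I1, half-integer pattern) fires (x = 1; upper {-\frac{1}{2}, \frac{3}{2}} half-integers, c = 8 in the evaluable pattern). Exact value: \frac{1048576}{165165} / \pi.

Key observation: with t_0 = \frac{9}{4}, the lower running product (C = 9/4) is a rising factorial.
Step ratio: r(k) = 1 * (k-\frac{1}{2}) (k+\frac{3}{2}) / [(k+8) (k+1)] ; factor over Q: parameters, x = 1, and C = \frac{9}{4}.


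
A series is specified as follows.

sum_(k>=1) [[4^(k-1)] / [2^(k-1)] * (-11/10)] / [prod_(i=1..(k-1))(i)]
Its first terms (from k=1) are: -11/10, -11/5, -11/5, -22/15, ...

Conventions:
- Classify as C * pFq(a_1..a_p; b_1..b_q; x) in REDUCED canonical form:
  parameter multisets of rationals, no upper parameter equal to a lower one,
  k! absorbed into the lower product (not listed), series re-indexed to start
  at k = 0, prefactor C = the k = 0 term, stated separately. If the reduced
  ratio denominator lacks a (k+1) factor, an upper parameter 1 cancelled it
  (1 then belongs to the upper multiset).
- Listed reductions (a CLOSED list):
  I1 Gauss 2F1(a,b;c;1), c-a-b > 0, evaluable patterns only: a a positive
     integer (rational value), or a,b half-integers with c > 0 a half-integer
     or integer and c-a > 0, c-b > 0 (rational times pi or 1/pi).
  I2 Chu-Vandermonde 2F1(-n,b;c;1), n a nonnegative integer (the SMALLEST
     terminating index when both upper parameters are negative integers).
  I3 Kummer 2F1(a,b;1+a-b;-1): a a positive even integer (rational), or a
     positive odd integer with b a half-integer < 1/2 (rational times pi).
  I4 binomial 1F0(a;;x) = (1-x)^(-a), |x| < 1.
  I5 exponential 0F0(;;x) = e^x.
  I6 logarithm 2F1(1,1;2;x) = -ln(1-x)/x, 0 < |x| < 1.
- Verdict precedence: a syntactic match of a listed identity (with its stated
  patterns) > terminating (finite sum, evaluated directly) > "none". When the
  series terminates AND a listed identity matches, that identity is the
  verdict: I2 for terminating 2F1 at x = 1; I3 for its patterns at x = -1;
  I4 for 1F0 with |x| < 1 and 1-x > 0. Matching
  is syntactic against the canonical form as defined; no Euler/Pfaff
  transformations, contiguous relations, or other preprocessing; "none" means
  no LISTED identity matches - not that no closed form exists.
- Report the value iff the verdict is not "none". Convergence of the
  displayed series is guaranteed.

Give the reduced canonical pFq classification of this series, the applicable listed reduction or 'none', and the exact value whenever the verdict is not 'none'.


Reduced: x = 2, 0F0, upper = {-}, lower = {-}, C = -11/10. Verdict: this is the I5 exponential reduction (the 0F0 exponential series at x = 2). Sum: (-11/10) * e^(2).

Key step: t_0 being -11/10, the two k-th powers (C = -11/10, x = 2) combine into one argument.
Step ratio: r(k) = 2 * 1 / [(k+1)] - rational in k. x = 2; t_0 = -11/10; negate the roots.


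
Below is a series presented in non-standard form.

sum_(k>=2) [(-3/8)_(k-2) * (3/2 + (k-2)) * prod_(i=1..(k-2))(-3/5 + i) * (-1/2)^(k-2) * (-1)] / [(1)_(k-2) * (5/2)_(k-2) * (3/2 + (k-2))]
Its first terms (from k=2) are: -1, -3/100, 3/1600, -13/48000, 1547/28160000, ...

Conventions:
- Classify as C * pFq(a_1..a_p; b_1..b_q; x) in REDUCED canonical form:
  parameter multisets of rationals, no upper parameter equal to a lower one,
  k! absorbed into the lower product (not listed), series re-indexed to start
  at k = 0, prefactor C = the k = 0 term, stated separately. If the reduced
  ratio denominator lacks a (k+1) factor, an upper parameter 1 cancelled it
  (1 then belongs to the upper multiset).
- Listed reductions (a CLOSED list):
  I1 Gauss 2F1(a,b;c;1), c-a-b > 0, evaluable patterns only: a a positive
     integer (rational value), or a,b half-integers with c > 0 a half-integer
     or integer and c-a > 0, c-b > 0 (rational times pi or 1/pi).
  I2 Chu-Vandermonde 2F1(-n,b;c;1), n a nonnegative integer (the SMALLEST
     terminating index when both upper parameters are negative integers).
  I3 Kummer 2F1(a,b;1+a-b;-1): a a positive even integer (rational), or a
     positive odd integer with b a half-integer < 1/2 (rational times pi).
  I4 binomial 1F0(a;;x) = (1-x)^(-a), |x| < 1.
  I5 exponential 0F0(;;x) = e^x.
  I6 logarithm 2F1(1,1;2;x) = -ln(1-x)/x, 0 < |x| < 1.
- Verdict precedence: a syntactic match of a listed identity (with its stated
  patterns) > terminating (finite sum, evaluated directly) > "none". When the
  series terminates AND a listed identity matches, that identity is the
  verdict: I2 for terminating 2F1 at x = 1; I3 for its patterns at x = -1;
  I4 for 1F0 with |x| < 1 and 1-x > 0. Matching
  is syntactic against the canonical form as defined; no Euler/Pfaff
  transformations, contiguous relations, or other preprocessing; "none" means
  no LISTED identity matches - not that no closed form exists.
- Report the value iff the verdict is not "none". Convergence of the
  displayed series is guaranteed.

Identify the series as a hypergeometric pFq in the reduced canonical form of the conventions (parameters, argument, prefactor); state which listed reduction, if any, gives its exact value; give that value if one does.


The tell: with t_0 = -1, the running product (C = -1) telescopes to a rising factorial.
Adjacent-term ratio: r(k) = (-1/2) * (k-3/8) (k+2/5) / [(k+5/2) (k+1)] - rational in k. x = (-1/2); t_0 = -1; negate the roots.

x = -1/2 here; the reduced form reads 2F1, upper {-3/8, 2/5}, lower {5/2}, C = -1. Verdict: no listed reduction: x = -1/2 and upper {-3/8, 2/5} fail every I1-I6 pattern.


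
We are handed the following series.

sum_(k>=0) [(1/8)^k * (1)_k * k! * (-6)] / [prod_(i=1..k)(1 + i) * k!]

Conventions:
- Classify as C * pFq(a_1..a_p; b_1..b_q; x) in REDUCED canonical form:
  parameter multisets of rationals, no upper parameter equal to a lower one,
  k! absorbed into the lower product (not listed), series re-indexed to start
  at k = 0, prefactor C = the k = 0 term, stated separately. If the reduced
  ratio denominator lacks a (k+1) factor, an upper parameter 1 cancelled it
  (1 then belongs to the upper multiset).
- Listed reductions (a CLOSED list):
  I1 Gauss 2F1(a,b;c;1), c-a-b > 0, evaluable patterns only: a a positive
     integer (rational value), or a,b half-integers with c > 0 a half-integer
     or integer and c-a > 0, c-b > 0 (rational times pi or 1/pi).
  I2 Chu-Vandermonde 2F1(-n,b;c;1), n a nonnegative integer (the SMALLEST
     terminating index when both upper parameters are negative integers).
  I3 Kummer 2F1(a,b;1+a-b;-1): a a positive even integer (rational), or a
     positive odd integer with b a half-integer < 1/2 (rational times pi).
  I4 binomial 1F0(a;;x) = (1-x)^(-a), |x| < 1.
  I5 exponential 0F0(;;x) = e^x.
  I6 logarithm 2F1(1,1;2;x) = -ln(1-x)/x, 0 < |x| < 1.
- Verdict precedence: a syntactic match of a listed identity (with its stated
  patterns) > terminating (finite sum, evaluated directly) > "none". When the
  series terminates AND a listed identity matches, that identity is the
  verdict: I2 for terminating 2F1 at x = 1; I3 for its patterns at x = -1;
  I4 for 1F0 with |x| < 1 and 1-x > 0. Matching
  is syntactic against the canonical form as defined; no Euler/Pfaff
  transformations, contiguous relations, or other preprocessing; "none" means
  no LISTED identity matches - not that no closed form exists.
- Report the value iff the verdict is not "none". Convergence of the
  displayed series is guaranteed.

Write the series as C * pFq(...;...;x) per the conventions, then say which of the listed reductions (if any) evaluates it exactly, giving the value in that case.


Reduced: x = 1/8, 2F1, upper = {1, 1}, lower = {2}, C = -6. Verdict: this is the logarithmic series (I6) (the logarithm: parameters (1,1;2), x = 1/8). Sum: 48 * ln(7/8).

The tell: t_0 being -6, the lower running product (C = -6, x = 1/8) is a rising factorial.
Step ratio: r(k) = (1/8) * (k+1) (k+1) / [(k+2) (k+1)] ; factor over Q: parameters, x = (1/8), and C = -6.


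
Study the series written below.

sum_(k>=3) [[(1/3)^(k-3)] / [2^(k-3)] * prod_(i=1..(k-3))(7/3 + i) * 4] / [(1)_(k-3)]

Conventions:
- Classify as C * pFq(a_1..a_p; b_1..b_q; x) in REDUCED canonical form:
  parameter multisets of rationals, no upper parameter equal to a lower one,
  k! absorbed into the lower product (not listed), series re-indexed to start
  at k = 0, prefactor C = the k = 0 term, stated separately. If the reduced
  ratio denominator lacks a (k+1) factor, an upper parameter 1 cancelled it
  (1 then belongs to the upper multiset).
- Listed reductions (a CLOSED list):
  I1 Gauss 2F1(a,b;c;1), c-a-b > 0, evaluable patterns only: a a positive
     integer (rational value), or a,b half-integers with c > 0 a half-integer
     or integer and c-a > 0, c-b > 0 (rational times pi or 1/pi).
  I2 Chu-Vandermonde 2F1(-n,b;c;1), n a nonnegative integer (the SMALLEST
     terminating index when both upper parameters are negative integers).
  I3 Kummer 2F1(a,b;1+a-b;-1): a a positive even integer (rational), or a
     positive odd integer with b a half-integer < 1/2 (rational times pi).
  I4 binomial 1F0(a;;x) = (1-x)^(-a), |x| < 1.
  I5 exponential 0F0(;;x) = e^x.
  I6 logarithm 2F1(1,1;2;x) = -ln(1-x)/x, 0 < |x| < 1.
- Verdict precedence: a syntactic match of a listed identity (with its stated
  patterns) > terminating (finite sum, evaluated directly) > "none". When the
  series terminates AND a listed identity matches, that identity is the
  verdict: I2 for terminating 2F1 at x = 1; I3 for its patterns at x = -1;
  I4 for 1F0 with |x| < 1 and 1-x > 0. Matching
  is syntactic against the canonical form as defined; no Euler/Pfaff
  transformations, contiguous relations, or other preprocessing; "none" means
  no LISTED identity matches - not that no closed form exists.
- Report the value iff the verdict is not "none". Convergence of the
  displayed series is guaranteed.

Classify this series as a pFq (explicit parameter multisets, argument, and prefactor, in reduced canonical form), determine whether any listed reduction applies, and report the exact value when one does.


The series (x = 1/6) is 1F0: upper {10/3}, lower {-}, prefactor 4. Verdict at x = 1/6: binomial (I4) matches (the 1F0 binomial series: exponent -10/3, x = 1/6). Value: 4 * (5/6)^(-10/3).

Structural cue: with t_0 = 4, the two k-th powers (C = 4, x = 1/6) combine into one argument.
Step ratio: r(k) = (1/6) * (k+10/3) / [(k+1)] - rational; roots negated = parameters, x = (1/6), C = 4.


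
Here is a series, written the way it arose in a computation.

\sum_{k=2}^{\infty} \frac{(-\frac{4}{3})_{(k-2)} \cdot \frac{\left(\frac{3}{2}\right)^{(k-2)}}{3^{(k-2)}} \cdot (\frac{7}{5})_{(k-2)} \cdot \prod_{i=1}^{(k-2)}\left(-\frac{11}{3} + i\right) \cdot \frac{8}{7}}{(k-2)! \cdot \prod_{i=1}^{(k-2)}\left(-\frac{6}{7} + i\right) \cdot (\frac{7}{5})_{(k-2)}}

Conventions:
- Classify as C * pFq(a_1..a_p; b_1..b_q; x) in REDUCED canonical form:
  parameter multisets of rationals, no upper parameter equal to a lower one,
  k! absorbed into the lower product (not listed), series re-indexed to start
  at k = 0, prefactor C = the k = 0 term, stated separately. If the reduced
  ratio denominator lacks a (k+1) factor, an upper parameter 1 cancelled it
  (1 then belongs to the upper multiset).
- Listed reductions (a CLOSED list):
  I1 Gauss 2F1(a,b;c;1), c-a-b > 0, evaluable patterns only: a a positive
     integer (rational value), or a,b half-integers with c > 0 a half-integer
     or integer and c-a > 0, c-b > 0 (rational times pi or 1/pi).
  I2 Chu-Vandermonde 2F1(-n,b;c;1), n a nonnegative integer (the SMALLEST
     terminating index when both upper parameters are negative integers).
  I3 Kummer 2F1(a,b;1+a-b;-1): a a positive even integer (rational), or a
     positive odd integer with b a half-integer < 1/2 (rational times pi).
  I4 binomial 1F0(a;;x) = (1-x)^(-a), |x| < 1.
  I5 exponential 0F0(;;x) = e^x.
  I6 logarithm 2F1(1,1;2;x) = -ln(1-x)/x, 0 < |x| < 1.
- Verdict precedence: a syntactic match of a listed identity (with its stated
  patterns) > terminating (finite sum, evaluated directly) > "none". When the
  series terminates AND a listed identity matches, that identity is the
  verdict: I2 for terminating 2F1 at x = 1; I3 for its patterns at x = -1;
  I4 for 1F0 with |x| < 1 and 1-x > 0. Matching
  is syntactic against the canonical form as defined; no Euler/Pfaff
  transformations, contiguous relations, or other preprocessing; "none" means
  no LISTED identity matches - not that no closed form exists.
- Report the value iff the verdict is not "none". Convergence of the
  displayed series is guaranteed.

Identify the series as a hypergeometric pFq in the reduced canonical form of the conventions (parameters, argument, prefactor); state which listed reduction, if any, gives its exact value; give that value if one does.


Prefactor \frac{8}{7}, argument \frac{1}{2}: 2F1 with upper {-\frac{8}{3}, -\frac{4}{3}} over lower {\frac{1}{7}}. Verdict: none - this 2F1 at x = \frac{1}{2} matches no listed pattern, and upper {-\frac{8}{3}, -\frac{4}{3}} holds no stopper.

Key observation: t_0 being \frac{8}{7}, the running product (prefactor 8/7) telescopes to a rising factorial.
Adjacent-term ratio: r(k) = \frac{1}{2} * (k-\frac{8}{3}) (k-\frac{4}{3}) / [(k+\frac{1}{7}) (k+1)] - poly over poly, x = \frac{1}{2} from leading terms; C = \frac{8}{7} at k = 0.


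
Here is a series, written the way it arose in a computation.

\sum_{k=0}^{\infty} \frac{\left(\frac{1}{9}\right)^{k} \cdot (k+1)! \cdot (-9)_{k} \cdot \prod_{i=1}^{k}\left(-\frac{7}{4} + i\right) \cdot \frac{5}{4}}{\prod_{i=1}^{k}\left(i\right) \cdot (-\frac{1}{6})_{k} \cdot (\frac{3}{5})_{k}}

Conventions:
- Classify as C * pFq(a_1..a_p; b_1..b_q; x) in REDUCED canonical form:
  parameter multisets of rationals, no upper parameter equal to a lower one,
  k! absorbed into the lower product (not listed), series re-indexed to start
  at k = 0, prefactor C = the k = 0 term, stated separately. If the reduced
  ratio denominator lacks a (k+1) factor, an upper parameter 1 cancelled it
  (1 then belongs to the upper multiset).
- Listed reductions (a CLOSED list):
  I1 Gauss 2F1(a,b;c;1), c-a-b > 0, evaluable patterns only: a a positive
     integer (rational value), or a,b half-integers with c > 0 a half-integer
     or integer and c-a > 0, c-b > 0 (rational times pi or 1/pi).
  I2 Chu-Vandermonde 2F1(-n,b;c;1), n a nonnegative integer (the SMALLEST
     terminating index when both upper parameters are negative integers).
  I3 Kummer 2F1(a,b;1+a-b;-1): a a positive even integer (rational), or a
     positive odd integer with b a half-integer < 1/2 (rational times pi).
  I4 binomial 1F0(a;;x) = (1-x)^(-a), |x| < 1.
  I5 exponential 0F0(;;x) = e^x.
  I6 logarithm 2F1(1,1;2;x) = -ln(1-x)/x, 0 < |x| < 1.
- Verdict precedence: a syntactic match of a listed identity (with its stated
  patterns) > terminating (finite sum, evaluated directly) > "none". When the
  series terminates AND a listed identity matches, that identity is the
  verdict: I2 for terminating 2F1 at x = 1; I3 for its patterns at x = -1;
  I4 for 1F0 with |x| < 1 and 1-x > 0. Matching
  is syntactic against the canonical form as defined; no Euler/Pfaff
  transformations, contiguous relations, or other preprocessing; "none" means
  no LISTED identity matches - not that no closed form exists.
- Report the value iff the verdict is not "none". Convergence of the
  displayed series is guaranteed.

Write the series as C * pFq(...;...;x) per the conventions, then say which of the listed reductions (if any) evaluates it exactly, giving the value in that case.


Prefactor \frac{5}{4}, argument \frac{1}{9}: 3F2 with upper {-9, -\frac{3}{4}, 2} over lower {-\frac{1}{6}, \frac{3}{5}}. Verdict: terminating. (-9)_k vanishes past k = 9, leaving a 10-term sum, computed directly. Exact value: -\frac{1115283296335986169945}{80354706601918155264}.

Key step: from the first term \frac{5}{4}: the product of the first k integers (C = 5/4, x = 1/9) is k!.
Term ratio: r(k) = \frac{1}{9} * (k-9) (k-\frac{3}{4}) (k+2) / [(k-\frac{1}{6}) (k+\frac{3}{5}) (k+1)] - rational in k, leading ratio \frac{1}{9}; with t_0 = \frac{5}{4}, classification follows.


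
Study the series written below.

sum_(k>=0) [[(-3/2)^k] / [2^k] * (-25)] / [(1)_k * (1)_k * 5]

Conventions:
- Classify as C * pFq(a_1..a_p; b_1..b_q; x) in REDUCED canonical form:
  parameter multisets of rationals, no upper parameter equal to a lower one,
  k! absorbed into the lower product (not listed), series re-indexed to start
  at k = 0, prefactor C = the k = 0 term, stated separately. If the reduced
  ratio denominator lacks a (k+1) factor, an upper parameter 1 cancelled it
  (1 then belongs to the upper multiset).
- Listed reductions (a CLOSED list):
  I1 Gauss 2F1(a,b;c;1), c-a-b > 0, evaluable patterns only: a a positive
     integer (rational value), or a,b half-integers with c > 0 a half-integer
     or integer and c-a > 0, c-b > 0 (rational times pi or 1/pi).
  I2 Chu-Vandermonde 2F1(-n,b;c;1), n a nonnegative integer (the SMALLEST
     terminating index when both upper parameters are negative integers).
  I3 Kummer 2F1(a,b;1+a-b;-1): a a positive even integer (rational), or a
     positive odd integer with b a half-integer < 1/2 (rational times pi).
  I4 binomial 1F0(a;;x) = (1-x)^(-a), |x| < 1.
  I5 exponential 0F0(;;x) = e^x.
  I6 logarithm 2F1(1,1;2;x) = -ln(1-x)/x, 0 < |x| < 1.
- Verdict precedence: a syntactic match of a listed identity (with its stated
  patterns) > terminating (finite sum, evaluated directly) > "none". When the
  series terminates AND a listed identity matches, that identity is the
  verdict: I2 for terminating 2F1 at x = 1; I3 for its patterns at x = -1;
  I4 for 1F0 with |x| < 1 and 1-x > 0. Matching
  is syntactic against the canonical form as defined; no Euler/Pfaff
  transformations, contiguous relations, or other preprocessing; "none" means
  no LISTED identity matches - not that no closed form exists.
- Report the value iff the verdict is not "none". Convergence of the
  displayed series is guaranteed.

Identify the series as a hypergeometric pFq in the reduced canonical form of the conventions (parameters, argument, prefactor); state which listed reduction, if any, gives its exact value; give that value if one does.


Prefactor -5, argument -3/4: 0F1 with upper {-} over lower {1}. Verdict: no listed reduction: x = -3/4 and upper {-} fail every I1-I6 pattern.

The tell: t_0 being -5, (1)_k (C = -5) is k! itself.
Step ratio: r(k) = (-3/4) * 1 / [(k+1) (k+1)] ; factor over Q: parameters, x = (-3/4), and C = -5.


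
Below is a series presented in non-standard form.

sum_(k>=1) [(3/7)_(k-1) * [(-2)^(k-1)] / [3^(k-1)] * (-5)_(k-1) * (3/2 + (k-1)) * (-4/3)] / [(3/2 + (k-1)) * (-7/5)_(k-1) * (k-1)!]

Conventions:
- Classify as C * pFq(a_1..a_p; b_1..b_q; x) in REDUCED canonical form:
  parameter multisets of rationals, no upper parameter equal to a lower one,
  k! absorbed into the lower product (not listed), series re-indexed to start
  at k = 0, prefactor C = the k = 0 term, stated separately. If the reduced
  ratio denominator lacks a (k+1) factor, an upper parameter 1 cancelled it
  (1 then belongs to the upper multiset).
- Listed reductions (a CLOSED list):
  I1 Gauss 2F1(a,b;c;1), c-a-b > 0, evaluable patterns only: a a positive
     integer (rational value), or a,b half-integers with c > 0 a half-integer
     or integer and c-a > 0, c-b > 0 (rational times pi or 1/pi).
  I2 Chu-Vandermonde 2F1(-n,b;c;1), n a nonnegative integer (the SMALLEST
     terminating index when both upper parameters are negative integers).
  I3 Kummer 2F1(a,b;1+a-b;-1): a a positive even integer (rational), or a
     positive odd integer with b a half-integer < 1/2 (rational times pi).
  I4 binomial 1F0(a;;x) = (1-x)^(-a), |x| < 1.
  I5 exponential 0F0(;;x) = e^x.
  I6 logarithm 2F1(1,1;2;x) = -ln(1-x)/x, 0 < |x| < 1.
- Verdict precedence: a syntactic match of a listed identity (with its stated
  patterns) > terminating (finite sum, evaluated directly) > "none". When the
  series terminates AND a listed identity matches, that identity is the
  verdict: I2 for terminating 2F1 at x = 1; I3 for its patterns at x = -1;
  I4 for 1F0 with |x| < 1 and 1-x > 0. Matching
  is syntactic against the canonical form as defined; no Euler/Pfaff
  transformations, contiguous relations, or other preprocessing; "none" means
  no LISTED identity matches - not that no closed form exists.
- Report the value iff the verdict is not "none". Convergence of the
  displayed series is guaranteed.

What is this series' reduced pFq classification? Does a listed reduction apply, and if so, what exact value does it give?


The tell: with t_0 = -4/3, striking the common factor k + 3/2 reduces the term (C = -4/3).
Ratio: r(k) = (-2/3) * (k-5) (k+3/7) / [(k-7/5) (k+1)] ; factor over Q: parameters, x = (-2/3), and C = -4/3.

This is -4/3 * 2F1(-5, 3/7; -7/5; -2/3) in reduced canonical form. Verdict: terminating - the sum ends at index 5 because -5 is a negative integer; exact evaluation follows. Exact value: -14590146988/371653191.


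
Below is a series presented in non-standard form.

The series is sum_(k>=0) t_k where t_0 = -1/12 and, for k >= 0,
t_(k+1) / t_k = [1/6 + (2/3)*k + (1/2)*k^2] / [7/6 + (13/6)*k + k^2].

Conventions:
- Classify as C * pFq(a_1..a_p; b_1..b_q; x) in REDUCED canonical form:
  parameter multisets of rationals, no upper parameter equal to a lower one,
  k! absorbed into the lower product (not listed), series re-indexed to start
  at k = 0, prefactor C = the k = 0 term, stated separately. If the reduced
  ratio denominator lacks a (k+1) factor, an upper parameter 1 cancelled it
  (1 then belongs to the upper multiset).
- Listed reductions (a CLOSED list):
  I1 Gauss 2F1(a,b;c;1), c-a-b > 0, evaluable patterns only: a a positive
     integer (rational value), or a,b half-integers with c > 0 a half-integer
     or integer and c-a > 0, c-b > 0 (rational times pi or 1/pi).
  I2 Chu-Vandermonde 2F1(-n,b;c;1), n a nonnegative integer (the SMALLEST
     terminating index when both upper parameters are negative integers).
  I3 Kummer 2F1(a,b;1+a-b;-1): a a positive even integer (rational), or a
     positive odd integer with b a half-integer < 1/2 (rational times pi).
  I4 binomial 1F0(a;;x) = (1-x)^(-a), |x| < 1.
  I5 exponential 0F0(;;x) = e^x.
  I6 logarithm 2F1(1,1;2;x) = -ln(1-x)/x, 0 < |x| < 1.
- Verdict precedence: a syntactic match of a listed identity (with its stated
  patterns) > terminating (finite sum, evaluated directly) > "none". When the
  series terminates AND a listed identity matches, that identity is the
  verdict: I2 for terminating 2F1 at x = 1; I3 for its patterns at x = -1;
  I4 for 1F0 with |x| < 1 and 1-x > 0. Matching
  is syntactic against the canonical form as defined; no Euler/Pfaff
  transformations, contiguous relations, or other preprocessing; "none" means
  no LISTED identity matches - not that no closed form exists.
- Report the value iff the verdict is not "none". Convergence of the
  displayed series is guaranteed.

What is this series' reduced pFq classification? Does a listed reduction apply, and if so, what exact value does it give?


x = 1/2 here; the reduced form reads 2F1, upper {1/3, 1}, lower {7/6}, C = -1/12. Verdict: none here - no I1-I6 shape fits x = 1/2 with lower {7/6}.

Structural cue: x = (1/2) and the expanded ratio factors over Q; C = -1/12, roots give parameters.
Ratio: r(k) = (1/2) * (k+1/3) (k+1) / [(k+7/6) (k+1)] - poly over poly, x = (1/2) from leading terms; C = -1/12 at k = 0.


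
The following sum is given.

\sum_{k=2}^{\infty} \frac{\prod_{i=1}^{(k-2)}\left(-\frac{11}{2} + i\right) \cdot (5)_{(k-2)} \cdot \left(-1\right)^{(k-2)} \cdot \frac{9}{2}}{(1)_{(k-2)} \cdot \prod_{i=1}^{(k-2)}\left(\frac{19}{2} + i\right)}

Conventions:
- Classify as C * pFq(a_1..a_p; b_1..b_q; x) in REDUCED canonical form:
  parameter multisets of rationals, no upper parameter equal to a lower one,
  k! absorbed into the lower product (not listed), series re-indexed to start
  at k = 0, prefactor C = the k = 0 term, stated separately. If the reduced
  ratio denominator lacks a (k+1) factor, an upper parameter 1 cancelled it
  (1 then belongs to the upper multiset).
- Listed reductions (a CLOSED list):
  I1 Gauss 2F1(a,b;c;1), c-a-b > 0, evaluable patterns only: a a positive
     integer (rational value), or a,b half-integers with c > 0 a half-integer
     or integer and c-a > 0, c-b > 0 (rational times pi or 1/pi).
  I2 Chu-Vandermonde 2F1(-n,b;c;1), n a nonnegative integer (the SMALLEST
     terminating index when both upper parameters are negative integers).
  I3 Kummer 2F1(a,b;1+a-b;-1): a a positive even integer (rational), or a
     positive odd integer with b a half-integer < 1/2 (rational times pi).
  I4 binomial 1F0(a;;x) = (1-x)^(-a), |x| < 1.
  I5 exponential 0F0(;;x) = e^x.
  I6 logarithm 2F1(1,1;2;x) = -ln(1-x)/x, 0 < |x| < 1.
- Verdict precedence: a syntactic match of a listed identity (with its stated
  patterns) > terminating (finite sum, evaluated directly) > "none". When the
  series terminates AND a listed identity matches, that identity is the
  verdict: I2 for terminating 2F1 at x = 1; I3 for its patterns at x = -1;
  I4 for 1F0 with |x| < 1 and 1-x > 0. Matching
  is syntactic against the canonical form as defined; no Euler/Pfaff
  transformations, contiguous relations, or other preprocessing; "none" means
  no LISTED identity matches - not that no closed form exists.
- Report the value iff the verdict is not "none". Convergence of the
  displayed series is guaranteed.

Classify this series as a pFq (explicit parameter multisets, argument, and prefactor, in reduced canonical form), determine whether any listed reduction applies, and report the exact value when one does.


Prefactor \frac{9}{2}, argument -1: 2F1 with upper {-\frac{9}{2}, 5} over lower {\frac{21}{2}}. Verdict: Kummer (I3) matches (x = -1; c = \frac{21}{2} equals 1+a-b for upper {-\frac{9}{2}, 5}: listed pattern). Its exact value is \frac{18706545}{2097152} \cdot \pi.

First insight: x = -1 and (1)_k (prefactor 9/2) is k! itself.
Step ratio: r(k) = -1 * (k-\frac{9}{2}) (k+5) / [(k+\frac{21}{2}) (k+1)] - rational in k, leading ratio -1; with t_0 = \frac{9}{2}, classification follows.


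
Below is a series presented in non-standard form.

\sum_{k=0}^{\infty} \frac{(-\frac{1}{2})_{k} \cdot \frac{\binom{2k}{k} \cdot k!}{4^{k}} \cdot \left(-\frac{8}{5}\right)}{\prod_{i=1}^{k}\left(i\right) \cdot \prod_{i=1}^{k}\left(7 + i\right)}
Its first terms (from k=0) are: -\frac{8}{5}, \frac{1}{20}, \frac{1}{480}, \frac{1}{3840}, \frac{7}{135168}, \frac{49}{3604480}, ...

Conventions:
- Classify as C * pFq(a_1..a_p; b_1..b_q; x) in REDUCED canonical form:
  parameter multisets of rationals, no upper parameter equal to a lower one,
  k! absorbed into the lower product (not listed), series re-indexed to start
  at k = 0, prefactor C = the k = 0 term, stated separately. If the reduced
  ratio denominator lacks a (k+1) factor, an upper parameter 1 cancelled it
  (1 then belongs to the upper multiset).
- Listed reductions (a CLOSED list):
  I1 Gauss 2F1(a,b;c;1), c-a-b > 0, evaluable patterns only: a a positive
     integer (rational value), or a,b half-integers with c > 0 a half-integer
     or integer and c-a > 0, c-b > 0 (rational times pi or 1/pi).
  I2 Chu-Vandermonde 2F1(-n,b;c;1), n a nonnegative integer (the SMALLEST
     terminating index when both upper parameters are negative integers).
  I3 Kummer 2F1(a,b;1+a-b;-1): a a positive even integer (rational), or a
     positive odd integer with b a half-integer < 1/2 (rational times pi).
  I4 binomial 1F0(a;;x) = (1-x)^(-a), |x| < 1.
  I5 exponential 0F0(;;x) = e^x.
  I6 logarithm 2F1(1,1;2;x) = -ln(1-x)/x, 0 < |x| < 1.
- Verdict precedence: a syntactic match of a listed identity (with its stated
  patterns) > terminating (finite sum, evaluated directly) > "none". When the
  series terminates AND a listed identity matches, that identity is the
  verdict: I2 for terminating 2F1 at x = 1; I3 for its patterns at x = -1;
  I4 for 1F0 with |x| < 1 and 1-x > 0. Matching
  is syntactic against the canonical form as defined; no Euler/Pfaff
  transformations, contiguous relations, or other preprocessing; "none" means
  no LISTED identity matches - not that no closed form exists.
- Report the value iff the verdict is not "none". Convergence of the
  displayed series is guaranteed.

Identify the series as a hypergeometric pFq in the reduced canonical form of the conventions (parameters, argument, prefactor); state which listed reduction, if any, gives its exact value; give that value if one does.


Classification (C = -\frac{8}{5}): 2F1 with upper {-\frac{1}{2}, \frac{1}{2}}, lower {8}, argument x = 1. Verdict: this is the half-integer Gauss pattern (I1) (x = 1; upper {-\frac{1}{2}, \frac{1}{2}} half-integers, c = 8 in the evaluable pattern). Exact value: \left(-\frac{67108864}{13803075}\right) / \pi.

Key step: x = 1 and the lower running product (C = -8/5) is a rising factorial.
Consecutive-term ratio: r(k) = 1 * (k-\frac{1}{2}) (k+\frac{1}{2}) / [(k+8) (k+1)] - rational; roots negated = parameters, x = 1, C = -\frac{8}{5}.
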